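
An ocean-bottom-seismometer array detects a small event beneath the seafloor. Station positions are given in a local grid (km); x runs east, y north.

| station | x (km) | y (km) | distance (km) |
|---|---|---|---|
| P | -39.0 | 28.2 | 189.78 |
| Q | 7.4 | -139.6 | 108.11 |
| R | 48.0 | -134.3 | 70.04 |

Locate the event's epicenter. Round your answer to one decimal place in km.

105.7 km east, -94.6 km north

Circle about each station: (x + 39.0)² + (y − 28.2)² = 189.78²; (x − 7.4)² + (y + 139.6)² = 108.11²; (x − 48.0)² + (y + 134.3)² = 70.04².
Subtracting pairs of circle equations eliminates x²+y² and gives linear equations (the radical axes):
92.8 x − 335.6 y = 41555.36
174.0 x − 325.0 y = 49135.10
Solving the 2×2 system: x ≈ 105.7, y ≈ -94.6 km.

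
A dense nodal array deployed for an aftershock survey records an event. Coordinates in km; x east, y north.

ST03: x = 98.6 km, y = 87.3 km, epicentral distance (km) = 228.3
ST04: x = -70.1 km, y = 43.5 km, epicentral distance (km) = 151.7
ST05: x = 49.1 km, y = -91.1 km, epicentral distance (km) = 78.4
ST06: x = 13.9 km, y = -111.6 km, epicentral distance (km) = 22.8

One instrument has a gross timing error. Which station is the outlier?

Solve using three stations at a time. Using ST03, ST04, ST05 (subtract circle equations pairwise → linear system) gives (x, y) ≈ (-28.5, -102.4).
Distances from that point to each station vs reported:
  ST03: calculated 228.3 vs reported 228.3 → residual 0.0 km
  ST04: calculated 151.7 vs reported 151.7 → residual 0.0 km
  ST05: calculated 78.4 vs reported 78.4 → residual 0.0 km
  ST06: calculated 43.4 vs reported 22.8 → residual 20.6 km
ST03, ST04, ST05 are mutually consistent (residuals ≈ 0); ST06 is off by 20.6 km.

ST06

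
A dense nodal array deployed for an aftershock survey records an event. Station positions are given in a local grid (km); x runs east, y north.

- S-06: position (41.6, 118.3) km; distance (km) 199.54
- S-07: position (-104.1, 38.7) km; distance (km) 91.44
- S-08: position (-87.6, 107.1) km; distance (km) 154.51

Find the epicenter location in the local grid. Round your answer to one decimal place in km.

Circle about each station: (x − 41.6)² + (y − 118.3)² = 199.54²; (x + 104.1)² + (y − 38.7)² = 91.44²; (x + 87.6)² + (y − 107.1)² = 154.51².
Subtracting pairs of circle equations eliminates x²+y² and gives linear equations (the radical axes):
-291.4 x − 159.2 y = 28063.99
-258.4 x − 22.4 y = 19361.59
Solving the 2×2 system: x ≈ -70.9, y ≈ -46.5 km.
Check against S-06 (with the unrounded x, y): √((x − 41.6)²+(y − 118.3)²) = 199.55 ≈ 199.54 km. ✓

(-70.9, -46.5)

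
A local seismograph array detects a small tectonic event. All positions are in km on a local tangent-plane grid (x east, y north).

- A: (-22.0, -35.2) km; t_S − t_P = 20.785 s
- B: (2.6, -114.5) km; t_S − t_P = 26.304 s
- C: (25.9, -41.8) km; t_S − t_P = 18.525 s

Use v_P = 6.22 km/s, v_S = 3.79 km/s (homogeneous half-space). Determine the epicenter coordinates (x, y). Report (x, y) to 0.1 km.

Distance from S−P lag: d = Δt · v_P v_S / (v_P − v_S) = Δt · (6.22·3.79)/(6.22−3.79) ≈ 9.7012·Δt.
So d_A = 201.64, d_B = 255.18, d_C = 179.71 km.
Circle about each station: (x + 22.0)² + (y + 35.2)² = 201.64²; (x − 2.6)² + (y + 114.5)² = 255.18²; (x − 25.9)² + (y + 41.8)² = 179.71².
Subtracting pairs of circle equations eliminates x²+y² and gives linear equations (the radical axes):
49.2 x − 158.6 y = -13064.17
95.8 x − 13.2 y = 9058.02
Solving the 2×2 system: x ≈ 110.6, y ≈ 116.7 km.
Check against A (with the unrounded x, y): √((x + 22.0)²+(y + 35.2)²) = 201.65 ≈ 201.64 km. ✓

(110.6, 116.7)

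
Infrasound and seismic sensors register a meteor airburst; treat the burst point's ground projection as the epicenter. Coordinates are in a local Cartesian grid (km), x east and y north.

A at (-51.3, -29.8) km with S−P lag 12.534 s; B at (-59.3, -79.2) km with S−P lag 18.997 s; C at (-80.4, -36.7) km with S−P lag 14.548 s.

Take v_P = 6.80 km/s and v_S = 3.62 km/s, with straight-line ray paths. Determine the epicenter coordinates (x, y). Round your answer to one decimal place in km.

Distance from S−P lag: d = Δt · v_P v_S / (v_P − v_S) = Δt · (6.80·3.62)/(6.80−3.62) ≈ 7.7409·Δt.
So d_A = 97.02, d_B = 147.05, d_C = 112.61 km.
Circle about each station: (x + 51.3)² + (y + 29.8)² = 97.02²; (x + 59.3)² + (y + 79.2)² = 147.05²; (x + 80.4)² + (y + 36.7)² = 112.61².
Subtracting the A equation from the B and C equations removes the quadratic terms:
-16.0 x − 98.8 y = -5941.42
-58.2 x − 13.8 y = 1023.19
Solving the 2×2 system: x ≈ -33.1, y ≈ 65.5 km.

-33.1 km east, 65.5 km north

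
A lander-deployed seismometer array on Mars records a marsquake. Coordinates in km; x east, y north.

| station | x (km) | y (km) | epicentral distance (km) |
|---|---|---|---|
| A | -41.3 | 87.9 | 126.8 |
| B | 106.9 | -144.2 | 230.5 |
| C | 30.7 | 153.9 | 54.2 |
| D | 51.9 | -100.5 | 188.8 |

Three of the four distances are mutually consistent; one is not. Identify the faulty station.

Solve using three stations at a time. Using A, B, D (subtract circle equations pairwise → linear system) gives (x, y) ≈ (85.4, 85.3).
Distances from that point to each station vs reported:
  A: calculated 126.7 vs reported 126.8 → residual 0.1 km
  B: calculated 230.5 vs reported 230.5 → residual 0.0 km
  C: calculated 87.8 vs reported 54.2 → residual 33.6 km
  D: calculated 188.7 vs reported 188.8 → residual 0.1 km
A, B, D are mutually consistent (residuals ≈ 0); C is off by 33.6 km.

C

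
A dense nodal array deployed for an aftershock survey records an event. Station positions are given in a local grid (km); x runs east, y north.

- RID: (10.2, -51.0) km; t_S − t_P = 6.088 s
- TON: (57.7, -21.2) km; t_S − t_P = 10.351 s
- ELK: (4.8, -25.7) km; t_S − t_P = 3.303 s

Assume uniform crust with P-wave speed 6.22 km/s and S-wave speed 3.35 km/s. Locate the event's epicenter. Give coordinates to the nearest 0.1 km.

x ≈ -17.3 km, y ≈ -16.4 km

Distance from S−P lag: d = Δt · v_P v_S / (v_P − v_S) = Δt · (6.22·3.35)/(6.22−3.35) ≈ 7.2603·Δt.
So d_RID = 44.20, d_TON = 75.15, d_ELK = 23.98 km.
Circle about each station: (x − 10.2)² + (y + 51.0)² = 44.20²; (x − 57.7)² + (y + 21.2)² = 75.15²; (x − 4.8)² + (y + 25.7)² = 23.98².
Subtracting the RID equation from the TON and ELK equations removes the quadratic terms:
95.0 x + 59.6 y = -2620.19
-10.8 x + 50.6 y = -642.91
Solving the 2×2 system: x ≈ -17.3, y ≈ -16.4 km.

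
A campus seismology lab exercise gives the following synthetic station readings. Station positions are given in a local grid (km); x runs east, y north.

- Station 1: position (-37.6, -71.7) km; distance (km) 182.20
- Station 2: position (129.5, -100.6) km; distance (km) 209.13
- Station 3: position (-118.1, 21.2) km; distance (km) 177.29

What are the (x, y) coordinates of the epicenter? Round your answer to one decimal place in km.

Circle about each station: (x + 37.6)² + (y + 71.7)² = 182.20²; (x − 129.5)² + (y + 100.6)² = 209.13²; (x + 118.1)² + (y − 21.2)² = 177.29².
Subtracting pairs of circle equations eliminates x²+y² and gives linear equations (the radical axes):
334.2 x − 57.8 y = 9797.44
-161.0 x + 185.8 y = 9607.50
Solving the 2×2 system: x ≈ 45.0, y ≈ 90.7 km.

45.0 km east, 90.7 km north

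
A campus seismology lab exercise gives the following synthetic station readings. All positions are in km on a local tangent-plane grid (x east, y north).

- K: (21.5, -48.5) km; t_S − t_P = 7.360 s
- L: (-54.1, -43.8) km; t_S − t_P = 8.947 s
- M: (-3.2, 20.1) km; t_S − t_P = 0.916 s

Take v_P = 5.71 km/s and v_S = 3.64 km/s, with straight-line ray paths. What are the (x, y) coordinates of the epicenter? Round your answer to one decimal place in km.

Distance from S−P lag: d = Δt · v_P v_S / (v_P − v_S) = Δt · (5.71·3.64)/(5.71−3.64) ≈ 10.0408·Δt.
So d_K = 73.90, d_L = 89.83, d_M = 9.20 km.
Circle about each station: (x − 21.5)² + (y + 48.5)² = 73.90²; (x + 54.1)² + (y + 43.8)² = 89.83²; (x + 3.2)² + (y − 20.1)² = 9.20².
Subtracting the K equation from the L and M equations removes the quadratic terms:
-151.2 x + 9.4 y = -577.47
-49.4 x + 137.2 y = 2976.32
Solving the 2×2 system: x ≈ 5.3, y ≈ 23.6 km.

5.3 km east, 23.6 km north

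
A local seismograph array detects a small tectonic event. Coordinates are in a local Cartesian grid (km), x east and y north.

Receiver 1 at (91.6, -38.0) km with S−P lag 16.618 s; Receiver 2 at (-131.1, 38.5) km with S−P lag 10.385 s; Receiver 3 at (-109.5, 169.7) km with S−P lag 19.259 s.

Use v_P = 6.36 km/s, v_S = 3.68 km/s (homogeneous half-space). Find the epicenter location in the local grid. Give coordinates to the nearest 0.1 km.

Distance from S−P lag: d = Δt · v_P v_S / (v_P − v_S) = Δt · (6.36·3.68)/(6.36−3.68) ≈ 8.7331·Δt.
So d_Receiver 1 = 145.13, d_Receiver 2 = 90.69, d_Receiver 3 = 168.19 km.
Circle about each station: (x − 91.6)² + (y + 38.0)² = 145.13²; (x + 131.1)² + (y − 38.5)² = 90.69²; (x + 109.5)² + (y − 169.7)² = 168.19².
Subtracting the Receiver 1 equation from the Receiver 2 and Receiver 3 equations removes the quadratic terms:
-445.4 x + 153.0 y = 21672.94
-402.2 x + 415.4 y = 23728.62
Solving the 2×2 system: x ≈ -43.5, y ≈ 15.0 km.

-43.5 km east, 15.0 km north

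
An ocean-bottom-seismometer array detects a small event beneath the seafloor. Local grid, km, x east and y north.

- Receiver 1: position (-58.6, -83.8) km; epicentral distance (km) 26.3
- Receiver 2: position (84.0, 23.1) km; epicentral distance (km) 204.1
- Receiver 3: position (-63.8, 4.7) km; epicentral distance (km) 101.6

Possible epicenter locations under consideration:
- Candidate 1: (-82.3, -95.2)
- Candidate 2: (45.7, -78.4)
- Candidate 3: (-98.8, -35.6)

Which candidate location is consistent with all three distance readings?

Candidate 1

For each candidate, compare |candidate − station| to the reported distance:
Candidate 1: residuals Receiver 1 0.0, Receiver 2 0.0, Receiver 3 0.0 → max 0.0 km
Candidate 2: residuals Receiver 1 78.1, Receiver 2 95.6, Receiver 3 35.9 → max 95.6 km
Candidate 3: residuals Receiver 1 36.5, Receiver 2 12.1, Receiver 3 48.2 → max 48.2 km
Only Candidate 1 has all residuals ≈ 0.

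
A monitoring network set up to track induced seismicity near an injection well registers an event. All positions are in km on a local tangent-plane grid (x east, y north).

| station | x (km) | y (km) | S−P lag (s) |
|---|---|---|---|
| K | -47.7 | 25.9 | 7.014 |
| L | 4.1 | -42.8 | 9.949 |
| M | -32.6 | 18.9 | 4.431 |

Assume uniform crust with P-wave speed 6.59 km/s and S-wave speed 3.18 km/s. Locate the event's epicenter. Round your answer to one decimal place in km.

Distance from S−P lag: d = Δt · v_P v_S / (v_P − v_S) = Δt · (6.59·3.18)/(6.59−3.18) ≈ 6.1455·Δt.
So d_K = 43.10, d_L = 61.14, d_M = 27.23 km.
Circle about each station: (x + 47.7)² + (y − 25.9)² = 43.10²; (x − 4.1)² + (y + 42.8)² = 61.14²; (x + 32.6)² + (y − 18.9)² = 27.23².
Subtracting pairs of circle equations eliminates x²+y² and gives linear equations (the radical axes):
103.6 x − 137.4 y = -2977.94
30.2 x − 14.0 y = -409.99
Solving the 2×2 system: x ≈ -5.4, y ≈ 17.6 km.
Check against K (with the unrounded x, y): √((x + 47.7)²+(y − 25.9)²) = 43.09 ≈ 43.10 km. ✓

x ≈ -5.4 km, y ≈ 17.6 km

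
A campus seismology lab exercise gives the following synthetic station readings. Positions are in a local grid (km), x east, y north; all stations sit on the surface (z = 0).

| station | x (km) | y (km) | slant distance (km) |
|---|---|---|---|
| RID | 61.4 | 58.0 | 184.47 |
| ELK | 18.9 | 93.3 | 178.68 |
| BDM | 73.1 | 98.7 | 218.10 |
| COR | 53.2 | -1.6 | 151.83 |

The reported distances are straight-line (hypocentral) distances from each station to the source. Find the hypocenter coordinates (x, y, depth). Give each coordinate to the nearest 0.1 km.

Each station gives a sphere (x−x_i)² + (y−y_i)² + z² = d_i² (stations at z=0).
Subtracting the RID sphere from ELK and BDM: z² cancels, leaving linear equations in x and y:
-85.0 x + 70.6 y = 4030.78
23.4 x + 81.4 y = -5587.09
Solving: x ≈ -84.302, y ≈ -44.403 km (keep extra digits for the depth step; rounded: -84.3, -44.4).
Then from the RID sphere: z² = 184.47² − (x − 61.4)² − (y − 58.0)² with x = -84.302, y = -44.403, so z ≈ 48.101 ≈ 48.1 km.

x ≈ -84.3 km, y ≈ -44.4 km, depth ≈ 48.1 km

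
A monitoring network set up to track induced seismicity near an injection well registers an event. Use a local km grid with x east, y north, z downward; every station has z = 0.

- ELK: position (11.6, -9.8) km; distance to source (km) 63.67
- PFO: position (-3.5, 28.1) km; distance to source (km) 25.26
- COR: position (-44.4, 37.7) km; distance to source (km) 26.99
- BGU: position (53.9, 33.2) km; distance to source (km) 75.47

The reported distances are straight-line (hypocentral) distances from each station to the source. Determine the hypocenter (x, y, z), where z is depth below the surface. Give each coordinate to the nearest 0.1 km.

(-20.1, 44.6, 9.5)

Each station gives a sphere (x−x_i)² + (y−y_i)² + z² = d_i² (stations at z=0).
Subtracting the ELK sphere from PFO and COR: z² cancels, leaving linear equations in x and y:
-30.2 x + 75.8 y = 3987.06
-112.0 x + 95.0 y = 6487.46
Solving: x ≈ -20.101, y ≈ 44.591 km (keep extra digits for the depth step; rounded: -20.1, 44.6).
Then from the ELK sphere: z² = 63.67² − (x − 11.6)² − (y + 9.8)² with x = -20.101, y = 44.591, so z ≈ 9.515 ≈ 9.5 km.
Check against BGU (with the unrounded solution): distance 75.47 ≈ 75.47 km. ✓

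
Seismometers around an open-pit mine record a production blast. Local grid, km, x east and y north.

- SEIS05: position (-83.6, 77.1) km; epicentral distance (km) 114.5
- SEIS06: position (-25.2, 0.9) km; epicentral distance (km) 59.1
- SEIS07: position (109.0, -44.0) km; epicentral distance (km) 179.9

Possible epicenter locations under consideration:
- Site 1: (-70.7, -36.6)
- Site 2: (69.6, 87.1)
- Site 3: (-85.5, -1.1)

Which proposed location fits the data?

For each candidate, compare |candidate − station| to the reported distance:
Site 1: residuals SEIS05 0.1, SEIS06 0.1, SEIS07 0.0 → max 0.1 km
Site 2: residuals SEIS05 39.0, SEIS06 69.0, SEIS07 43.0 → max 69.0 km
Site 3: residuals SEIS05 36.3, SEIS06 1.2, SEIS07 19.3 → max 36.3 km
Only Site 1 has all residuals ≈ 0.

Site 1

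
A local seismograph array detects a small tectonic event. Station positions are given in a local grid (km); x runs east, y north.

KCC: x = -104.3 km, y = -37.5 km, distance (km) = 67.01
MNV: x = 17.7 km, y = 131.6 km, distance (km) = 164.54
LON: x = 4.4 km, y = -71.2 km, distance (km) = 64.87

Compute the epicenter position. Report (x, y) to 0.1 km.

x ≈ -38.9 km, y ≈ -22.9 km

Circle about each station: (x + 104.3)² + (y + 37.5)² = 67.01²; (x − 17.7)² + (y − 131.6)² = 164.54²; (x − 4.4)² + (y + 71.2)² = 64.87².
Subtracting the KCC equation from the MNV and LON equations removes the quadratic terms:
244.0 x + 338.2 y = -17235.96
217.4 x − 67.4 y = -6913.72
Solving the 2×2 system: x ≈ -38.9, y ≈ -22.9 km.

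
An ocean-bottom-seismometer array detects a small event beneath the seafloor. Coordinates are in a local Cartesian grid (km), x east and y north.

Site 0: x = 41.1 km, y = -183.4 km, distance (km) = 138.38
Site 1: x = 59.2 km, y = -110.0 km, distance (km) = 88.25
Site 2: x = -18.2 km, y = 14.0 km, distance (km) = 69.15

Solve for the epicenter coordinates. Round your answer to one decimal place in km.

Circle about each station: (x − 41.1)² + (y + 183.4)² = 138.38²; (x − 59.2)² + (y + 110.0)² = 88.25²; (x + 18.2)² + (y − 14.0)² = 69.15².
Subtracting the Site 0 equation from the Site 1 and Site 2 equations removes the quadratic terms:
36.2 x + 146.8 y = -8359.17
-118.6 x + 394.8 y = -20430.23
Solving the 2×2 system: x ≈ -9.5, y ≈ -54.6 km.
Check against Site 0 (with the unrounded x, y): √((x − 41.1)²+(y + 183.4)²) = 138.38 ≈ 138.38 km. ✓

-9.5 km east, -54.6 km north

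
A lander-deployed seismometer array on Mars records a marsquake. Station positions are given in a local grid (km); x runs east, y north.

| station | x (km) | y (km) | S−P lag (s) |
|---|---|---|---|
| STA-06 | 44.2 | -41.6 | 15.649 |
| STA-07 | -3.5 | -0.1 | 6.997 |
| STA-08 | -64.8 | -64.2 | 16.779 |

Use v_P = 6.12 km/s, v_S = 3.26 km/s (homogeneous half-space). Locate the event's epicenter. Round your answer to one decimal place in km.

Distance from S−P lag: d = Δt · v_P v_S / (v_P − v_S) = Δt · (6.12·3.26)/(6.12−3.26) ≈ 6.9759·Δt.
So d_STA-06 = 109.17, d_STA-07 = 48.81, d_STA-08 = 117.05 km.
Circle about each station: (x − 44.2)² + (y + 41.6)² = 109.17²; (x + 3.5)² + (y + 0.1)² = 48.81²; (x + 64.8)² + (y + 64.2)² = 117.05².
Subtracting the STA-06 equation from the STA-07 and STA-08 equations removes the quadratic terms:
-95.4 x + 83.0 y = 5863.73
-218.0 x − 45.2 y = 2853.87
Solving the 2×2 system: x ≈ -22.4, y ≈ 44.9 km.

-22.4 km east, 44.9 km north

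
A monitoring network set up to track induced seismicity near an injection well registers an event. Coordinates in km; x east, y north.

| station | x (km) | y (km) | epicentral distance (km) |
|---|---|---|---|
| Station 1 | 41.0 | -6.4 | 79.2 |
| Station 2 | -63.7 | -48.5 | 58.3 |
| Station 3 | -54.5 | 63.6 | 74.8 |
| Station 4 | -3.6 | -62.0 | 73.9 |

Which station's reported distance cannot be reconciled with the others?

Station 3

Solve using three stations at a time. Using Station 1, Station 2, Station 4 (subtract circle equations pairwise → linear system) gives (x, y) ≈ (-37.6, 3.6).
Distances from that point to each station vs reported:
  Station 1: calculated 79.2 vs reported 79.2 → residual 0.0 km
  Station 2: calculated 58.3 vs reported 58.3 → residual 0.0 km
  Station 3: calculated 62.3 vs reported 74.8 → residual 12.5 km
  Station 4: calculated 73.9 vs reported 73.9 → residual 0.0 km
Station 1, Station 2, Station 4 are mutually consistent (residuals ≈ 0); Station 3 is off by 12.5 km.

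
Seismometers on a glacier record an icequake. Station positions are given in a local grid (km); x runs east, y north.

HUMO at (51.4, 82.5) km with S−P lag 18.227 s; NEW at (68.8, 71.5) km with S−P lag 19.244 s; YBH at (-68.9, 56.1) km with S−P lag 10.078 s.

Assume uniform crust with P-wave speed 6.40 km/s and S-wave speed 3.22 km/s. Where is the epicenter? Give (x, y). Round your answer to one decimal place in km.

x ≈ -34.0 km, y ≈ 0.9 km

Distance from S−P lag: d = Δt · v_P v_S / (v_P − v_S) = Δt · (6.40·3.22)/(6.40−3.22) ≈ 6.4805·Δt.
So d_HUMO = 118.12, d_NEW = 124.71, d_YBH = 65.31 km.
Circle about each station: (x − 51.4)² + (y − 82.5)² = 118.12²; (x − 68.8)² + (y − 71.5)² = 124.71²; (x + 68.9)² + (y − 56.1)² = 65.31².
Subtracting the HUMO equation from the NEW and YBH equations removes the quadratic terms:
34.8 x − 22.0 y = -1202.77
-240.6 x − 52.8 y = 8133.15
Solving the 2×2 system: x ≈ -34.0, y ≈ 0.9 km.
Check against HUMO (with the unrounded x, y): √((x − 51.4)²+(y − 82.5)²) = 118.12 ≈ 118.12 km. ✓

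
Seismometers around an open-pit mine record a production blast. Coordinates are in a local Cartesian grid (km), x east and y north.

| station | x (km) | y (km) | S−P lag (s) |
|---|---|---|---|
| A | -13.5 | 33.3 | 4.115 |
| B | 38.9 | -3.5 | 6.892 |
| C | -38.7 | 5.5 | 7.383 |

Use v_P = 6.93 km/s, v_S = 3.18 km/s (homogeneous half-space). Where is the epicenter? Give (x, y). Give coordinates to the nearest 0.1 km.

Distance from S−P lag: d = Δt · v_P v_S / (v_P − v_S) = Δt · (6.93·3.18)/(6.93−3.18) ≈ 5.8766·Δt.
So d_A = 24.18, d_B = 40.50, d_C = 43.39 km.
Circle about each station: (x + 13.5)² + (y − 33.3)² = 24.18²; (x − 38.9)² + (y + 3.5)² = 40.50²; (x + 38.7)² + (y − 5.5)² = 43.39².
Subtracting the A equation from the B and C equations removes the quadratic terms:
104.8 x − 73.6 y = -821.26
-50.4 x − 55.6 y = -1061.22
Solving the 2×2 system: x ≈ 3.4, y ≈ 16.0 km.

3.4 km east, 16.0 km north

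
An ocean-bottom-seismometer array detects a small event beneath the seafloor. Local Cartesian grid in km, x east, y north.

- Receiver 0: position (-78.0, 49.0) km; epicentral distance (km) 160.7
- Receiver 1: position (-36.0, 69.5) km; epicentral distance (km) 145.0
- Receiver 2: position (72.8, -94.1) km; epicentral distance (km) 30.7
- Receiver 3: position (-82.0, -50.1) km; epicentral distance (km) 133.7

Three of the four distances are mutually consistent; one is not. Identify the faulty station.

Receiver 2

Solve using three stations at a time. Using Receiver 0, Receiver 1, Receiver 3 (subtract circle equations pairwise → linear system) gives (x, y) ≈ (51.5, -46.0).
Distances from that point to each station vs reported:
  Receiver 0: calculated 160.6 vs reported 160.7 → residual 0.1 km
  Receiver 1: calculated 144.9 vs reported 145.0 → residual 0.1 km
  Receiver 2: calculated 52.6 vs reported 30.7 → residual 21.9 km
  Receiver 3: calculated 133.6 vs reported 133.7 → residual 0.1 km
Receiver 0, Receiver 1, Receiver 3 are mutually consistent (residuals ≈ 0); Receiver 2 is off by 21.9 km.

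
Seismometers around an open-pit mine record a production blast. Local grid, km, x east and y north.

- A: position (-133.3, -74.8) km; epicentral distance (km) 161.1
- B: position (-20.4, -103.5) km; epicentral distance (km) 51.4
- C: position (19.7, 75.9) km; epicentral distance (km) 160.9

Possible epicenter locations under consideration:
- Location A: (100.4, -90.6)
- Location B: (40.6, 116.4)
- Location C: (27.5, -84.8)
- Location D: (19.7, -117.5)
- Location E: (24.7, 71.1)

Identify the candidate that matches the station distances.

For each candidate, compare |candidate − station| to the reported distance:
Location A: residuals A 73.1, B 70.1, C 24.1 → max 73.1 km
Location B: residuals A 97.4, B 176.8, C 115.3 → max 176.8 km
Location C: residuals A 0.0, B 0.0, C 0.0 → max 0.0 km
Location D: residuals A 2.3, B 8.9, C 32.5 → max 32.5 km
Location E: residuals A 54.0, B 128.9, C 154.0 → max 154.0 km
Only Location C has all residuals ≈ 0.

Location C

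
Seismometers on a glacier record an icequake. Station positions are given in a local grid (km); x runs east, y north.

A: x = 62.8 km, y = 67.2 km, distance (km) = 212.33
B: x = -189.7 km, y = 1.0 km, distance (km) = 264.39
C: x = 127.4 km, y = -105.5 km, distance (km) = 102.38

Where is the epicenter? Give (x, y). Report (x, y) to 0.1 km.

(32.1, -142.9)

Circle about each station: (x − 62.8)² + (y − 67.2)² = 212.33²; (x + 189.7)² + (y − 1.0)² = 264.39²; (x − 127.4)² + (y + 105.5)² = 102.38².
Subtracting the A equation from the B and C equations removes the quadratic terms:
-505.0 x − 132.4 y = 2709.37
129.2 x − 345.4 y = 53503.69
Solving the 2×2 system: x ≈ 32.1, y ≈ -142.9 km.
Check against A (with the unrounded x, y): √((x − 62.8)²+(y − 67.2)²) = 212.33 ≈ 212.33 km. ✓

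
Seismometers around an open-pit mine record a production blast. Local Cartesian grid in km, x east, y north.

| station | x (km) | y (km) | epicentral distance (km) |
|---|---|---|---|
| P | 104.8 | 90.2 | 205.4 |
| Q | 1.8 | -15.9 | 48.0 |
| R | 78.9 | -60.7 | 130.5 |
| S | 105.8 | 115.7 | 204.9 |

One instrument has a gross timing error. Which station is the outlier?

Solve using three stations at a time. Using Q, R, S (subtract circle equations pairwise → linear system) gives (x, y) ≈ (-45.8, -22.2).
Distances from that point to each station vs reported:
  P: calculated 187.9 vs reported 205.4 → residual 17.5 km
  Q: calculated 48.0 vs reported 48.0 → residual 0.0 km
  R: calculated 130.5 vs reported 130.5 → residual 0.0 km
  S: calculated 204.9 vs reported 204.9 → residual 0.0 km
Q, R, S are mutually consistent (residuals ≈ 0); P is off by 17.5 km.

P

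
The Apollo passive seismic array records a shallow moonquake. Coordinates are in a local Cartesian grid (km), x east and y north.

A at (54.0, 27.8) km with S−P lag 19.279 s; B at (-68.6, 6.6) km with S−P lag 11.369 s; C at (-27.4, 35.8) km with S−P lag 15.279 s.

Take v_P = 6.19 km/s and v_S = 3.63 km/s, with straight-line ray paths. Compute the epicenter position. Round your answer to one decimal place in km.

-64.4 km east, -93.1 km north

Distance from S−P lag: d = Δt · v_P v_S / (v_P − v_S) = Δt · (6.19·3.63)/(6.19−3.63) ≈ 8.7772·Δt.
So d_A = 169.22, d_B = 99.79, d_C = 134.11 km.
Circle about each station: (x − 54.0)² + (y − 27.8)² = 169.22²; (x + 68.6)² + (y − 6.6)² = 99.79²; (x + 27.4)² + (y − 35.8)² = 134.11².
Subtracting the A equation from the B and C equations removes the quadratic terms:
-245.2 x − 42.4 y = 19738.04
-162.8 x + 16.0 y = 8993.48
Solving the 2×2 system: x ≈ -64.4, y ≈ -93.1 km.
Check against A (with the unrounded x, y): √((x − 54.0)²+(y − 27.8)²) = 169.23 ≈ 169.22 km. ✓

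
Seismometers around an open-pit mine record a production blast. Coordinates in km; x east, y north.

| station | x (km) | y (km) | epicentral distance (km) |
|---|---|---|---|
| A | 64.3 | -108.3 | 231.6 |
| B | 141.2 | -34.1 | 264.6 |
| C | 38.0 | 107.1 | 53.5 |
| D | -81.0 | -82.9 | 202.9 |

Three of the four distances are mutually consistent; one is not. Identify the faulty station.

Solve using three stations at a time. Using A, C, D (subtract circle equations pairwise → linear system) gives (x, y) ≈ (-15.5, 109.1).
Distances from that point to each station vs reported:
  A: calculated 231.6 vs reported 231.6 → residual 0.0 km
  B: calculated 212.3 vs reported 264.6 → residual 52.3 km
  C: calculated 53.5 vs reported 53.5 → residual 0.0 km
  D: calculated 202.9 vs reported 202.9 → residual 0.0 km
A, C, D are mutually consistent (residuals ≈ 0); B is off by 52.3 km.

B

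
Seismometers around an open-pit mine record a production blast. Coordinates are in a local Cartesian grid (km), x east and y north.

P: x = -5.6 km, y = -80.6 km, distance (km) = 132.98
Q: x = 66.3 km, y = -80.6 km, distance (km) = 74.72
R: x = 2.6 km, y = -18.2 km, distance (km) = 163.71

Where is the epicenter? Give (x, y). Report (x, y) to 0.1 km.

Circle about each station: (x + 5.6)² + (y + 80.6)² = 132.98²; (x − 66.3)² + (y + 80.6)² = 74.72²; (x − 2.6)² + (y + 18.2)² = 163.71².
Subtracting the P equation from the Q and R equations removes the quadratic terms:
143.8 x + 0.0 y = 16464.93
16.4 x + 124.8 y = -15307.00
Solving the 2×2 system: x ≈ 114.5, y ≈ -137.7 km.

(114.5, -137.7)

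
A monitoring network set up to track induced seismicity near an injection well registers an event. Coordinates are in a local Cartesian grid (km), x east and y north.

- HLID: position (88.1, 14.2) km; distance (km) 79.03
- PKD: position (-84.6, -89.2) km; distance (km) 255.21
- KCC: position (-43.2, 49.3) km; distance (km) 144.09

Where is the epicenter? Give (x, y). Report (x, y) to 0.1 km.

Circle about each station: (x − 88.1)² + (y − 14.2)² = 79.03²; (x + 84.6)² + (y + 89.2)² = 255.21²; (x + 43.2)² + (y − 49.3)² = 144.09².
Subtracting the HLID equation from the PKD and KCC equations removes the quadratic terms:
-345.4 x − 206.8 y = -51735.85
-262.6 x + 70.2 y = -18182.71
Solving the 2×2 system: x ≈ 94.1, y ≈ 93.0 km.

x ≈ 94.1 km, y ≈ 93.0 km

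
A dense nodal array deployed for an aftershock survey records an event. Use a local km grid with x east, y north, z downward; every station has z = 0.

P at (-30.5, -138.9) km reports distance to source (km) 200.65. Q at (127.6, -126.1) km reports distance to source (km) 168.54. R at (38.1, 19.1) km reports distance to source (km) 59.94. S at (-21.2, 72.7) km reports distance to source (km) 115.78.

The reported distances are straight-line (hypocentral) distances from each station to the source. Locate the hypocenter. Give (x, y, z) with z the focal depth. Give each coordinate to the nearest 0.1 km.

x ≈ 73.2 km, y ≈ 26.0 km, depth ≈ 48.1 km

Each station gives a sphere (x−x_i)² + (y−y_i)² + z² = d_i² (stations at z=0).
Subtracting the P sphere from Q and R: z² cancels, leaving linear equations in x and y:
316.2 x + 25.6 y = 23814.20
137.2 x + 316.0 y = 18260.58
Solving: x ≈ 73.209, y ≈ 26.001 km (keep extra digits for the depth step; rounded: 73.2, 26.0).
Then from the P sphere: z² = 200.65² − (x + 30.5)² − (y + 138.9)² with x = 73.209, y = 26.001, so z ≈ 48.089 ≈ 48.1 km.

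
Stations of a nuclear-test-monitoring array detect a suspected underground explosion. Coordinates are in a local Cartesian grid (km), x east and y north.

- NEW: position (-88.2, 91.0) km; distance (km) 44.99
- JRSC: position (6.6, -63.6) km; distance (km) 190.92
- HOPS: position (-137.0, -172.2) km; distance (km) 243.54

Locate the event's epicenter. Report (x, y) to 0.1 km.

Circle about each station: (x + 88.2)² + (y − 91.0)² = 44.99²; (x − 6.6)² + (y + 63.6)² = 190.92²; (x + 137.0)² + (y + 172.2)² = 243.54².
Subtracting the NEW equation from the JRSC and HOPS equations removes the quadratic terms:
189.6 x − 309.2 y = -46398.07
-97.6 x − 526.4 y = -24926.03
Solving the 2×2 system: x ≈ -128.6, y ≈ 71.2 km.

-128.6 km east, 71.2 km north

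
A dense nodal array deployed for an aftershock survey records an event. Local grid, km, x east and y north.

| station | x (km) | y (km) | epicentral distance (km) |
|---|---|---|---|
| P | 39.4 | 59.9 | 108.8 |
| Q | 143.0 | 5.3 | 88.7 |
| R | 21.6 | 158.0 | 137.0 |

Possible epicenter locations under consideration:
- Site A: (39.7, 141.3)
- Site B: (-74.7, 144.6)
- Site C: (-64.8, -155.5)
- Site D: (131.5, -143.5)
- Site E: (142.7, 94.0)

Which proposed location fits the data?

Site E

For each candidate, compare |candidate − station| to the reported distance:
Site A: residuals P 27.4, Q 82.1, R 112.4 → max 112.4 km
Site B: residuals P 33.3, Q 169.8, R 39.8 → max 169.8 km
Site C: residuals P 130.5, Q 174.0, R 188.2 → max 188.2 km
Site D: residuals P 114.5, Q 60.5, R 183.9 → max 183.9 km
Site E: residuals P 0.0, Q 0.0, R 0.0 → max 0.0 km
Only Site E has all residuals ≈ 0.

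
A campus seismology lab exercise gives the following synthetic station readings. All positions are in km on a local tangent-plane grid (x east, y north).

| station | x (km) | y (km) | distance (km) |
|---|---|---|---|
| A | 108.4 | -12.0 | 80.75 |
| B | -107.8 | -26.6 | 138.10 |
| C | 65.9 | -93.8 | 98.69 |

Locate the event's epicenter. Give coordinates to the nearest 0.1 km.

Circle about each station: (x − 108.4)² + (y + 12.0)² = 80.75²; (x + 107.8)² + (y + 26.6)² = 138.10²; (x − 65.9)² + (y + 93.8)² = 98.69².
Subtracting the A equation from the B and C equations removes the quadratic terms:
-432.4 x − 29.2 y = -12117.21
-85.0 x − 163.6 y = -1972.46
Solving the 2×2 system: x ≈ 28.2, y ≈ -2.6 km.
Check against A (with the unrounded x, y): √((x − 108.4)²+(y + 12.0)²) = 80.75 ≈ 80.75 km. ✓

x ≈ 28.2 km, y ≈ -2.6 km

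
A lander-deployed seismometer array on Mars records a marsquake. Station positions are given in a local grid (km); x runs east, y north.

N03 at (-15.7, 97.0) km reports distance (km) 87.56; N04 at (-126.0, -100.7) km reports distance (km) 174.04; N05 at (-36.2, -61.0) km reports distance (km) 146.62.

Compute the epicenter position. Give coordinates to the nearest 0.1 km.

(-99.4, 71.3)

Circle about each station: (x + 15.7)² + (y − 97.0)² = 87.56²; (x + 126.0)² + (y + 100.7)² = 174.04²; (x + 36.2)² + (y + 61.0)² = 146.62².
Subtracting the N03 equation from the N04 and N05 equations removes the quadratic terms:
-220.6 x − 395.4 y = -6262.17
-41.0 x − 316.0 y = -18454.72
Solving the 2×2 system: x ≈ -99.4, y ≈ 71.3 km.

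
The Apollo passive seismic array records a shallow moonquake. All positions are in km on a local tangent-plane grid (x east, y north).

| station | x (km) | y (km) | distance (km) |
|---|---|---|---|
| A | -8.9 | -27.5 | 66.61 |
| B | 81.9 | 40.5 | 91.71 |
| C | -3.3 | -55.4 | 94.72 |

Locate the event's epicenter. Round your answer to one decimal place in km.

Circle about each station: (x + 8.9)² + (y + 27.5)² = 66.61²; (x − 81.9)² + (y − 40.5)² = 91.71²; (x + 3.3)² + (y + 55.4)² = 94.72².
Subtracting pairs of circle equations eliminates x²+y² and gives linear equations (the radical axes):
181.6 x + 136.0 y = 3538.57
11.2 x − 55.8 y = -2290.40
Solving the 2×2 system: x ≈ -9.8, y ≈ 39.1 km.

x ≈ -9.8 km, y ≈ 39.1 km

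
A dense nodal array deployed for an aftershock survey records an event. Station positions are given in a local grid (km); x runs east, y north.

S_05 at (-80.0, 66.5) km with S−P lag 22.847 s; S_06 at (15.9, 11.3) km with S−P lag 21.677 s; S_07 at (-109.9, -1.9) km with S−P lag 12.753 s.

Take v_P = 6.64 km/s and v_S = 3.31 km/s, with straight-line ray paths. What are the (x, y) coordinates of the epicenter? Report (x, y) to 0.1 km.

Distance from S−P lag: d = Δt · v_P v_S / (v_P − v_S) = Δt · (6.64·3.31)/(6.64−3.31) ≈ 6.6001·Δt.
So d_S_05 = 150.79, d_S_06 = 143.07, d_S_07 = 84.17 km.
Circle about each station: (x + 80.0)² + (y − 66.5)² = 150.79²; (x − 15.9)² + (y − 11.3)² = 143.07²; (x + 109.9)² + (y + 1.9)² = 84.17².
Subtracting pairs of circle equations eliminates x²+y² and gives linear equations (the radical axes):
191.8 x − 110.4 y = -8173.15
-59.8 x − 136.8 y = 16912.41
Solving the 2×2 system: x ≈ -90.9, y ≈ -83.9 km.
Check against S_05 (with the unrounded x, y): √((x + 80.0)²+(y − 66.5)²) = 150.79 ≈ 150.79 km. ✓

-90.9 km east, -83.9 km north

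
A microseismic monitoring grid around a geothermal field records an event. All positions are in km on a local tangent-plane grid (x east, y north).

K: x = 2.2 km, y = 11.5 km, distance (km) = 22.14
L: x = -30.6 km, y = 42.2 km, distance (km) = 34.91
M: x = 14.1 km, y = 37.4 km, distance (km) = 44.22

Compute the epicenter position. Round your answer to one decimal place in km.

(-19.8, 9.0)

Circle about each station: (x − 2.2)² + (y − 11.5)² = 22.14²; (x + 30.6)² + (y − 42.2)² = 34.91²; (x − 14.1)² + (y − 37.4)² = 44.22².
Subtracting the K equation from the L and M equations removes the quadratic terms:
-65.6 x + 61.4 y = 1851.58
23.8 x + 51.8 y = -4.75
Solving the 2×2 system: x ≈ -19.8, y ≈ 9.0 km.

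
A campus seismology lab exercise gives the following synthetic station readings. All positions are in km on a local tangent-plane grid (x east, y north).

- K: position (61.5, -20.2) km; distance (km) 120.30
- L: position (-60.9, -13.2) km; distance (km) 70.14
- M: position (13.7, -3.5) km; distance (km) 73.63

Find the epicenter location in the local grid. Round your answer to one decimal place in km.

-34.8 km east, 51.9 km north

Circle about each station: (x − 61.5)² + (y + 20.2)² = 120.30²; (x + 60.9)² + (y + 13.2)² = 70.14²; (x − 13.7)² + (y + 3.5)² = 73.63².
Subtracting pairs of circle equations eliminates x²+y² and gives linear equations (the radical axes):
-244.8 x + 14.0 y = 9245.23
-95.6 x + 33.4 y = 5060.36
Solving the 2×2 system: x ≈ -34.8, y ≈ 51.9 km.
Check against K (with the unrounded x, y): √((x − 61.5)²+(y + 20.2)²) = 120.30 ≈ 120.30 km. ✓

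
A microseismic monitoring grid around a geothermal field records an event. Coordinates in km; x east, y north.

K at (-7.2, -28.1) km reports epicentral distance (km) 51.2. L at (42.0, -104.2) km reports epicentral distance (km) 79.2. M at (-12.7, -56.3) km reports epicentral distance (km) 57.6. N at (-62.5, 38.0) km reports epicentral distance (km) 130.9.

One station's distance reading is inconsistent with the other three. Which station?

L

Solve using three stations at a time. Using K, M, N (subtract circle equations pairwise → linear system) gives (x, y) ≈ (42.5, -40.1).
Distances from that point to each station vs reported:
  K: calculated 51.2 vs reported 51.2 → residual 0.0 km
  L: calculated 64.1 vs reported 79.2 → residual 15.1 km
  M: calculated 57.6 vs reported 57.6 → residual 0.0 km
  N: calculated 130.9 vs reported 130.9 → residual 0.0 km
K, M, N are mutually consistent (residuals ≈ 0); L is off by 15.1 km.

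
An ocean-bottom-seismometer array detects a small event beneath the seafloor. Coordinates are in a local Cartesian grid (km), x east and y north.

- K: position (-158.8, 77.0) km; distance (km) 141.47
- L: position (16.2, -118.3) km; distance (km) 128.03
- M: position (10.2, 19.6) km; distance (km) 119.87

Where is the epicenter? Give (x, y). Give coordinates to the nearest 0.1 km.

Circle about each station: (x + 158.8)² + (y − 77.0)² = 141.47²; (x − 16.2)² + (y + 118.3)² = 128.03²; (x − 10.2)² + (y − 19.6)² = 119.87².
Subtracting the K equation from the L and M equations removes the quadratic terms:
350.0 x − 390.6 y = -13267.03
338.0 x − 114.8 y = -25013.30
Solving the 2×2 system: x ≈ -89.8, y ≈ -46.5 km.

x ≈ -89.8 km, y ≈ -46.5 km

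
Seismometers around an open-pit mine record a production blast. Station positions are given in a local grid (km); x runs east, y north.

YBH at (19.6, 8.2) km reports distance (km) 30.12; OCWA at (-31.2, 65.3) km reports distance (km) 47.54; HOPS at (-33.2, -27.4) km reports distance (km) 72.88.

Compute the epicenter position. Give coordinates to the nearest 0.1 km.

Circle about each station: (x − 19.6)² + (y − 8.2)² = 30.12²; (x + 31.2)² + (y − 65.3)² = 47.54²; (x + 33.2)² + (y + 27.4)² = 72.88².
Subtracting pairs of circle equations eliminates x²+y² and gives linear equations (the radical axes):
-101.6 x + 114.2 y = 3433.29
-105.6 x − 71.2 y = -3002.68
Solving the 2×2 system: x ≈ 5.1, y ≈ 34.6 km.
Check against YBH (with the unrounded x, y): √((x − 19.6)²+(y − 8.2)²) = 30.12 ≈ 30.12 km. ✓

(5.1, 34.6)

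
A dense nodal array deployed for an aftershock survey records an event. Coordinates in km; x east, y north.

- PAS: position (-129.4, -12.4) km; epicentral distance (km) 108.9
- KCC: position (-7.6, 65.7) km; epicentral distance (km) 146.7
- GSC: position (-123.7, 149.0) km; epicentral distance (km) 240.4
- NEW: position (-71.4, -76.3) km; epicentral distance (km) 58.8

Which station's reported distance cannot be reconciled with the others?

NEW

Solve using three stations at a time. Using PAS, KCC, GSC (subtract circle equations pairwise → linear system) gives (x, y) ≈ (-41.7, -77.0).
Distances from that point to each station vs reported:
  PAS: calculated 108.9 vs reported 108.9 → residual 0.0 km
  KCC: calculated 146.7 vs reported 146.7 → residual 0.0 km
  GSC: calculated 240.4 vs reported 240.4 → residual 0.0 km
  NEW: calculated 29.7 vs reported 58.8 → residual 29.1 km
PAS, KCC, GSC are mutually consistent (residuals ≈ 0); NEW is off by 29.1 km.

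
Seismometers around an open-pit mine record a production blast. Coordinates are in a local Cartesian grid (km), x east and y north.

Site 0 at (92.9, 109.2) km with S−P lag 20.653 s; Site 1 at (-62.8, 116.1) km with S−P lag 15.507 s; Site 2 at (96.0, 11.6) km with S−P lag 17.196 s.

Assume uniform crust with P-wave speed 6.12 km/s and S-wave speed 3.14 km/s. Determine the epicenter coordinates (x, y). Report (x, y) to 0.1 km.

Distance from S−P lag: d = Δt · v_P v_S / (v_P − v_S) = Δt · (6.12·3.14)/(6.12−3.14) ≈ 6.4486·Δt.
So d_Site 0 = 133.18, d_Site 1 = 100.00, d_Site 2 = 110.89 km.
Circle about each station: (x − 92.9)² + (y − 109.2)² = 133.18²; (x + 62.8)² + (y − 116.1)² = 100.00²; (x − 96.0)² + (y − 11.6)² = 110.89².
Subtracting pairs of circle equations eliminates x²+y² and gives linear equations (the radical axes):
-311.4 x + 13.8 y = 4604.91
6.2 x − 195.2 y = -5764.17
Solving the 2×2 system: x ≈ -13.5, y ≈ 29.1 km.

-13.5 km east, 29.1 km north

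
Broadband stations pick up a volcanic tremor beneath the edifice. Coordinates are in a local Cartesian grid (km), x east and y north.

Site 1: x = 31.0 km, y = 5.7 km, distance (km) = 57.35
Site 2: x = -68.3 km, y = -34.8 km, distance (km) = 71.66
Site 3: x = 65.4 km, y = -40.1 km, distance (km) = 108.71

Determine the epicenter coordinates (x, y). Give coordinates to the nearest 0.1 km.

Circle about each station: (x − 31.0)² + (y − 5.7)² = 57.35²; (x + 68.3)² + (y + 34.8)² = 71.66²; (x − 65.4)² + (y + 40.1)² = 108.71².
Subtracting pairs of circle equations eliminates x²+y² and gives linear equations (the radical axes):
-198.6 x − 81.0 y = 3036.31
68.8 x − 91.6 y = -3637.16
Solving the 2×2 system: x ≈ -24.1, y ≈ 21.6 km.
Check against Site 1 (with the unrounded x, y): √((x − 31.0)²+(y − 5.7)²) = 57.35 ≈ 57.35 km. ✓

x ≈ -24.1 km, y ≈ 21.6 km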